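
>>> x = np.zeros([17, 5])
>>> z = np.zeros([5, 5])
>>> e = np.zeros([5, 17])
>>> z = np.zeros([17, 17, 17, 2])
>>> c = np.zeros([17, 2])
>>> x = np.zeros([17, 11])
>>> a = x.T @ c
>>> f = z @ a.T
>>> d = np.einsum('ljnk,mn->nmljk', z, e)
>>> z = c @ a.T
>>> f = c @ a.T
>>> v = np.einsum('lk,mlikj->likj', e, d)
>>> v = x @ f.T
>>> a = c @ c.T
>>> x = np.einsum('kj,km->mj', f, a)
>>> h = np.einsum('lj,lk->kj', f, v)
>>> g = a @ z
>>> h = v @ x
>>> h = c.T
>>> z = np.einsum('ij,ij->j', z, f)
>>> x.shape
(17, 11)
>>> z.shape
(11,)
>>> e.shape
(5, 17)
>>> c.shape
(17, 2)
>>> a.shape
(17, 17)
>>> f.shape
(17, 11)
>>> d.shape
(17, 5, 17, 17, 2)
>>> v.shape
(17, 17)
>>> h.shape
(2, 17)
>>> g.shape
(17, 11)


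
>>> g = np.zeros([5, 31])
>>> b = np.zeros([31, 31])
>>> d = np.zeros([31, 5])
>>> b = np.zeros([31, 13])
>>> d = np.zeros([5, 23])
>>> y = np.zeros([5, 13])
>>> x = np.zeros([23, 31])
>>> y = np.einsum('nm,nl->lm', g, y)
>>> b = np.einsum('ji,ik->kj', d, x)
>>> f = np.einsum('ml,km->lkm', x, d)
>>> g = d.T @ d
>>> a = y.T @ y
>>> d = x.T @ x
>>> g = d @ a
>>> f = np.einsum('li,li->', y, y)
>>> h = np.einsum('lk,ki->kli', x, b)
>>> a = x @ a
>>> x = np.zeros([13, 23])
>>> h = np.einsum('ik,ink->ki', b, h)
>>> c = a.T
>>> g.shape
(31, 31)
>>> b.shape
(31, 5)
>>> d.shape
(31, 31)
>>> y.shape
(13, 31)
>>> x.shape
(13, 23)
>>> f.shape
()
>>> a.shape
(23, 31)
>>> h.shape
(5, 31)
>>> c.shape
(31, 23)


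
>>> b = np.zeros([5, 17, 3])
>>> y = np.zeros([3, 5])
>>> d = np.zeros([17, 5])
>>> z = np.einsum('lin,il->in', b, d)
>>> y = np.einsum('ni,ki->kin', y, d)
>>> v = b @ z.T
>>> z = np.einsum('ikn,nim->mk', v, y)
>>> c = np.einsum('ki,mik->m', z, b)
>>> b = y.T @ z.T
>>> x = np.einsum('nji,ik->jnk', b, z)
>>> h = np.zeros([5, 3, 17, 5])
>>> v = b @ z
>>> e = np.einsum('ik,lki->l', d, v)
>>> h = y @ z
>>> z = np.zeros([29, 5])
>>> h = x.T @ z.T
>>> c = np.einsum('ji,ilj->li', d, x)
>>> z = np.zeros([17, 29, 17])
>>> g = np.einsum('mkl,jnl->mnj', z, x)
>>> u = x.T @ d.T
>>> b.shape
(3, 5, 3)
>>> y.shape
(17, 5, 3)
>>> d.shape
(17, 5)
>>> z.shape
(17, 29, 17)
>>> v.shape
(3, 5, 17)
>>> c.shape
(3, 5)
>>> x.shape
(5, 3, 17)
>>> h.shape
(17, 3, 29)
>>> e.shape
(3,)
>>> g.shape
(17, 3, 5)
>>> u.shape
(17, 3, 17)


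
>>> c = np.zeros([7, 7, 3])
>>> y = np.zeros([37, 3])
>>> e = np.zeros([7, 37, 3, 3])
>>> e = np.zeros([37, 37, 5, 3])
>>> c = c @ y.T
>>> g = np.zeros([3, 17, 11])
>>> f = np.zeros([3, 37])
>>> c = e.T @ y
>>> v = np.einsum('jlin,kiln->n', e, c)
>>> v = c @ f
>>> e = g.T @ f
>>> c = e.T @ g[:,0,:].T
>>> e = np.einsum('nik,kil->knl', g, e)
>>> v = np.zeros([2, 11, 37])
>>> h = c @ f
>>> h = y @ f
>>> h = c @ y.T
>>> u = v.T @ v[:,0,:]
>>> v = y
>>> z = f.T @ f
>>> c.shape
(37, 17, 3)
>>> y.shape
(37, 3)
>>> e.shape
(11, 3, 37)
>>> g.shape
(3, 17, 11)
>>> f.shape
(3, 37)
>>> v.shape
(37, 3)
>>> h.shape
(37, 17, 37)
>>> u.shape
(37, 11, 37)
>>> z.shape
(37, 37)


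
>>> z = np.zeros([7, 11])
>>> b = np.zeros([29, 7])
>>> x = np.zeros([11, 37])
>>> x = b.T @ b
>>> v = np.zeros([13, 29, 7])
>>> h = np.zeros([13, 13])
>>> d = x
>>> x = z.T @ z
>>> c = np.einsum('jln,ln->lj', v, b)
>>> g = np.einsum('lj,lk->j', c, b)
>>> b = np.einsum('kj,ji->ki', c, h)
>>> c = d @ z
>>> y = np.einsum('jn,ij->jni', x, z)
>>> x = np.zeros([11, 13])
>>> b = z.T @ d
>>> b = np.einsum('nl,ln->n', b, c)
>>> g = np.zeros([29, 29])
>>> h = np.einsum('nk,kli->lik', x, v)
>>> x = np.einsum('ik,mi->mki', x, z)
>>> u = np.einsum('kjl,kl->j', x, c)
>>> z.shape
(7, 11)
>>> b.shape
(11,)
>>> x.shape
(7, 13, 11)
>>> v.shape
(13, 29, 7)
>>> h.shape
(29, 7, 13)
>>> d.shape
(7, 7)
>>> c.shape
(7, 11)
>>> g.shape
(29, 29)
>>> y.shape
(11, 11, 7)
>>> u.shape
(13,)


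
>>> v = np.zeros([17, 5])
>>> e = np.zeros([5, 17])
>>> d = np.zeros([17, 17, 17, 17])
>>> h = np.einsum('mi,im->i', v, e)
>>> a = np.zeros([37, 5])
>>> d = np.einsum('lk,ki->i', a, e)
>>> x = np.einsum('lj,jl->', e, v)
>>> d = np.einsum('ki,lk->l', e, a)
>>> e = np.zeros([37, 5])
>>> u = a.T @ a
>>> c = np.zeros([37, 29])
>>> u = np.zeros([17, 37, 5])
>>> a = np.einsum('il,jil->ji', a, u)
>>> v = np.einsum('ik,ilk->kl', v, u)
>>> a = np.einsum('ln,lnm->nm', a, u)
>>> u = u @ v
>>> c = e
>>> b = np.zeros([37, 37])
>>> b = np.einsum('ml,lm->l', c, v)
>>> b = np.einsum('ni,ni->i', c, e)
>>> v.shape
(5, 37)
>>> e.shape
(37, 5)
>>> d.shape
(37,)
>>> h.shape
(5,)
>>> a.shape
(37, 5)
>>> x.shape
()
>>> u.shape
(17, 37, 37)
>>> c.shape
(37, 5)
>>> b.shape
(5,)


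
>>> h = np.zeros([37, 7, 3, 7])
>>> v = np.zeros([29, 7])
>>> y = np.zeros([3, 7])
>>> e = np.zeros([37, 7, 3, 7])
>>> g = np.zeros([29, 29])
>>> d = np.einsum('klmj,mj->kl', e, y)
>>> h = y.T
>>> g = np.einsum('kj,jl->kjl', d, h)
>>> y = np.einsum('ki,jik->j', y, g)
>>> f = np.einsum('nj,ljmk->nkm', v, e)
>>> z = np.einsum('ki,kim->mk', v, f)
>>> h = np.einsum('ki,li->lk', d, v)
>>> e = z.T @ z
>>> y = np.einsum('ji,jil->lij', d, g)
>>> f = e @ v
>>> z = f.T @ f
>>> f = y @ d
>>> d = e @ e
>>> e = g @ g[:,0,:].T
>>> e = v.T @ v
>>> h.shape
(29, 37)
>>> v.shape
(29, 7)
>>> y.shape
(3, 7, 37)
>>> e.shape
(7, 7)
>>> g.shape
(37, 7, 3)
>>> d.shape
(29, 29)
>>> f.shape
(3, 7, 7)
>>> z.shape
(7, 7)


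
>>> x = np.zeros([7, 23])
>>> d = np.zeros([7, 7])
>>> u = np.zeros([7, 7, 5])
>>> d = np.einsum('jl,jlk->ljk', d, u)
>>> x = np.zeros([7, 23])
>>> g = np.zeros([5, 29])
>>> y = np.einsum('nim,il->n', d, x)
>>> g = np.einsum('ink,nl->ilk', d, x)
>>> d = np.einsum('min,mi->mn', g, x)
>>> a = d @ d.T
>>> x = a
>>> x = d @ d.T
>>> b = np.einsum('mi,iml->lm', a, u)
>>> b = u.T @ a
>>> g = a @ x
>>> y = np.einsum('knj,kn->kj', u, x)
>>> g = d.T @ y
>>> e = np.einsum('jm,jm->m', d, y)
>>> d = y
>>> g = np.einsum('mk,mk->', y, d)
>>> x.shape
(7, 7)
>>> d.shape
(7, 5)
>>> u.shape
(7, 7, 5)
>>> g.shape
()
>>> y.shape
(7, 5)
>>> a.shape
(7, 7)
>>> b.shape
(5, 7, 7)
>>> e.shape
(5,)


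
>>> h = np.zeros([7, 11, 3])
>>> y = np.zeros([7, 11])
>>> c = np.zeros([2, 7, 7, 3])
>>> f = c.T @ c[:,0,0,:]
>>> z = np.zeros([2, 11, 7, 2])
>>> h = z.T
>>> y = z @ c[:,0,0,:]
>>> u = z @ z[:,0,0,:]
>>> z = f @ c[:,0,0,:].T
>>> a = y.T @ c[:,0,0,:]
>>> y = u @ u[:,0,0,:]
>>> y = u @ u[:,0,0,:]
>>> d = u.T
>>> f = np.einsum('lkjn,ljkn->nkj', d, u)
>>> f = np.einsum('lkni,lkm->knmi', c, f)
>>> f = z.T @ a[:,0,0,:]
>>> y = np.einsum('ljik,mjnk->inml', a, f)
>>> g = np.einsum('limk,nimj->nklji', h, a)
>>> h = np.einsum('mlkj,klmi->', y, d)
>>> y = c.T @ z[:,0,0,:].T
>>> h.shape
()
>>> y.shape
(3, 7, 7, 3)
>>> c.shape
(2, 7, 7, 3)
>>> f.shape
(2, 7, 7, 3)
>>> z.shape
(3, 7, 7, 2)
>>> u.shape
(2, 11, 7, 2)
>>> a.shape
(3, 7, 11, 3)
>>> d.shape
(2, 7, 11, 2)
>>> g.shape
(3, 2, 2, 3, 7)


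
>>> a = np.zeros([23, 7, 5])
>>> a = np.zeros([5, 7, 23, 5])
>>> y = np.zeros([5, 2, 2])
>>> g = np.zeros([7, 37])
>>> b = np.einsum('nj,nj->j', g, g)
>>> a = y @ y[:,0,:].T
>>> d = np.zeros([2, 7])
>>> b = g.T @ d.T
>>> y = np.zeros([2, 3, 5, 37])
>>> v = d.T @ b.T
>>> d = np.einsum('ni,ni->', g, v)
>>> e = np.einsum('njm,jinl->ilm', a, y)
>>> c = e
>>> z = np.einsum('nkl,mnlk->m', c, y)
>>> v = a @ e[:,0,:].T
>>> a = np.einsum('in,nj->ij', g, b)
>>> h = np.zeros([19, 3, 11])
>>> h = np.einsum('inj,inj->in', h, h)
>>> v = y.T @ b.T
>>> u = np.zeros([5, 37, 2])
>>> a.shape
(7, 2)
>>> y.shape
(2, 3, 5, 37)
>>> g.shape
(7, 37)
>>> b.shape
(37, 2)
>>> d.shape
()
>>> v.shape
(37, 5, 3, 37)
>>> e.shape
(3, 37, 5)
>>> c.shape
(3, 37, 5)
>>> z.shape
(2,)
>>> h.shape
(19, 3)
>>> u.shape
(5, 37, 2)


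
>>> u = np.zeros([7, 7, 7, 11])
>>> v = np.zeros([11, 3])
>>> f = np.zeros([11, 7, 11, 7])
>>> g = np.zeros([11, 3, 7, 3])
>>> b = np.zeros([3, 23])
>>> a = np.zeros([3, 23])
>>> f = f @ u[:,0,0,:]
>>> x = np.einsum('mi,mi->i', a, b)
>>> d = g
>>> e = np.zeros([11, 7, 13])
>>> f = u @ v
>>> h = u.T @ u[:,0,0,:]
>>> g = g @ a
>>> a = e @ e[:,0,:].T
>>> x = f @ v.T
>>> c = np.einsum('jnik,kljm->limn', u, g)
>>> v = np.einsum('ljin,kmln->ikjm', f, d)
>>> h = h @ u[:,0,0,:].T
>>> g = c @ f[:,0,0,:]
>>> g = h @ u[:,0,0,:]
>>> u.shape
(7, 7, 7, 11)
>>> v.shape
(7, 11, 7, 3)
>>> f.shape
(7, 7, 7, 3)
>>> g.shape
(11, 7, 7, 11)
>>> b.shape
(3, 23)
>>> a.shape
(11, 7, 11)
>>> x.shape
(7, 7, 7, 11)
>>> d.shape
(11, 3, 7, 3)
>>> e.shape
(11, 7, 13)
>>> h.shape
(11, 7, 7, 7)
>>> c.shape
(3, 7, 23, 7)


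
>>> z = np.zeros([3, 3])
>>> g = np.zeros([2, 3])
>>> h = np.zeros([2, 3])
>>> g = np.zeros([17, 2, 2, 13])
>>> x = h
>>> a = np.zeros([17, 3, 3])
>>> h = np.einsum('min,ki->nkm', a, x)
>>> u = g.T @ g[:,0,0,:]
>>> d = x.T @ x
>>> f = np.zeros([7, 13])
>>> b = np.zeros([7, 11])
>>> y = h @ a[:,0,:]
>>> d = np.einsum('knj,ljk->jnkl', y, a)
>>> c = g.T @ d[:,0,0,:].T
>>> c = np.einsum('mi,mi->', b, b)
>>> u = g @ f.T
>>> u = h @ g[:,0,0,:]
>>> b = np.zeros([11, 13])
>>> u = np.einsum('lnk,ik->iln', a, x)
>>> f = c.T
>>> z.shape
(3, 3)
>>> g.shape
(17, 2, 2, 13)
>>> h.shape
(3, 2, 17)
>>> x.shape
(2, 3)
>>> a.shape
(17, 3, 3)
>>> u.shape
(2, 17, 3)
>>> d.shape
(3, 2, 3, 17)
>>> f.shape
()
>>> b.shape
(11, 13)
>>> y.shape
(3, 2, 3)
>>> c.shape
()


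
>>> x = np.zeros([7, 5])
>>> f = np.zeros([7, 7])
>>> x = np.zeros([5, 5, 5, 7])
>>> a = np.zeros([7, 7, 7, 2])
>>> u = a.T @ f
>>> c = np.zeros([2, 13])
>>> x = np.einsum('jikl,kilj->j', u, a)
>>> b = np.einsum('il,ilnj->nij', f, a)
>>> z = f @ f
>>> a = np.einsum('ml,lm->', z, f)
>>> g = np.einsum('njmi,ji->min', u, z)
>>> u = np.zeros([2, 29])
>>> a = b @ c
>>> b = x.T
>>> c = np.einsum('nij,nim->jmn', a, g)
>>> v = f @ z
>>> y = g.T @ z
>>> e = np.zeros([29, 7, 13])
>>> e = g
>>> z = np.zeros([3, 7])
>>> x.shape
(2,)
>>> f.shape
(7, 7)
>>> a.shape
(7, 7, 13)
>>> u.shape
(2, 29)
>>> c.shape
(13, 2, 7)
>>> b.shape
(2,)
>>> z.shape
(3, 7)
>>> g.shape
(7, 7, 2)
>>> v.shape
(7, 7)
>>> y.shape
(2, 7, 7)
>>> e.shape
(7, 7, 2)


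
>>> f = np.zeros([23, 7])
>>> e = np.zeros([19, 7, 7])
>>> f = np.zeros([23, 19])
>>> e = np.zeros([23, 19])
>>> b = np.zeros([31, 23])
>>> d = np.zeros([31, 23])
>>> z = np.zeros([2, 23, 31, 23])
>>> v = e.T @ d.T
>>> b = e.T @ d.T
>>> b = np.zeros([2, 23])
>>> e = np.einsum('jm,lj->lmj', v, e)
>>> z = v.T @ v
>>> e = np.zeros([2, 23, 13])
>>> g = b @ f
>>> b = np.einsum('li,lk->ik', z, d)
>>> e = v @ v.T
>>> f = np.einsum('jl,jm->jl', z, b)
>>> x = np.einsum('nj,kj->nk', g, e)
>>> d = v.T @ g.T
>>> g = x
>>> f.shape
(31, 31)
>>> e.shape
(19, 19)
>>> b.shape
(31, 23)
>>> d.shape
(31, 2)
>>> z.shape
(31, 31)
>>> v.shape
(19, 31)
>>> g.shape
(2, 19)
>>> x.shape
(2, 19)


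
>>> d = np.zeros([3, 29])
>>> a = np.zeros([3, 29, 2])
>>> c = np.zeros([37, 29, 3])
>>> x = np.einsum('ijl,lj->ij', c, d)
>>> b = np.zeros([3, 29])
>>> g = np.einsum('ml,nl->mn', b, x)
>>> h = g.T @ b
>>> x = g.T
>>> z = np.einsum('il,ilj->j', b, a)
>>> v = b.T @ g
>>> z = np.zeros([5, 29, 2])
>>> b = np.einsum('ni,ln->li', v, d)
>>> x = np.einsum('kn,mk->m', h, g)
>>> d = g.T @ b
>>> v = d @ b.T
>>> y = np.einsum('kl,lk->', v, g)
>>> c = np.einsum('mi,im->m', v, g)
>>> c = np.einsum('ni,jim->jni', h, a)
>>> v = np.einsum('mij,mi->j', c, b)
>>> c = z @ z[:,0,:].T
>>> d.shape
(37, 37)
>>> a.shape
(3, 29, 2)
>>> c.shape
(5, 29, 5)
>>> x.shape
(3,)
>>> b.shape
(3, 37)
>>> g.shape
(3, 37)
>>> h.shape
(37, 29)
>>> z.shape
(5, 29, 2)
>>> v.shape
(29,)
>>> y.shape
()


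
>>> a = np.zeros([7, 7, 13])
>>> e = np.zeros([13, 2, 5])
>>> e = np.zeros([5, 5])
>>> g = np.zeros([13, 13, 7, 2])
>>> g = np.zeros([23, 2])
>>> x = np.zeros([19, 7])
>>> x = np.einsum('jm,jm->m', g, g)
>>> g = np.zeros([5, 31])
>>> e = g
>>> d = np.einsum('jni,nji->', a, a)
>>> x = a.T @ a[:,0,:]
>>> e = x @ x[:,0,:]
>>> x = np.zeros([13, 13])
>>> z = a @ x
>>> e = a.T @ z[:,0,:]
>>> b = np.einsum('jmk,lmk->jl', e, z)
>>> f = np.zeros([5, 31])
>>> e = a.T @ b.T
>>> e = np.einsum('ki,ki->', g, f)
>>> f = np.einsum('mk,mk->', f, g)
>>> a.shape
(7, 7, 13)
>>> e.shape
()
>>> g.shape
(5, 31)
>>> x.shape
(13, 13)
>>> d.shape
()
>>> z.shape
(7, 7, 13)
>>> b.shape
(13, 7)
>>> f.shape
()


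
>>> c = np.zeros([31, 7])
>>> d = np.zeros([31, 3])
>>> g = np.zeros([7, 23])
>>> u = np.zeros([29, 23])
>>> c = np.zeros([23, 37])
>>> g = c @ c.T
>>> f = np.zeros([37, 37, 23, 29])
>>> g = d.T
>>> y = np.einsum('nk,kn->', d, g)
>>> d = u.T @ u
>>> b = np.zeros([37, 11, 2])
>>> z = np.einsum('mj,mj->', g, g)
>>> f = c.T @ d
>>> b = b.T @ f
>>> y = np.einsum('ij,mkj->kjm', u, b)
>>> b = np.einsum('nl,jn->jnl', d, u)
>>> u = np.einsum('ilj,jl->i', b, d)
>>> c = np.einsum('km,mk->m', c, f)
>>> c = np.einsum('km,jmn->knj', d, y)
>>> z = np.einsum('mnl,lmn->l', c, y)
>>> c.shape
(23, 2, 11)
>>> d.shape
(23, 23)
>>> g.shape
(3, 31)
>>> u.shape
(29,)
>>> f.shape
(37, 23)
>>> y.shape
(11, 23, 2)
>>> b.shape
(29, 23, 23)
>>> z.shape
(11,)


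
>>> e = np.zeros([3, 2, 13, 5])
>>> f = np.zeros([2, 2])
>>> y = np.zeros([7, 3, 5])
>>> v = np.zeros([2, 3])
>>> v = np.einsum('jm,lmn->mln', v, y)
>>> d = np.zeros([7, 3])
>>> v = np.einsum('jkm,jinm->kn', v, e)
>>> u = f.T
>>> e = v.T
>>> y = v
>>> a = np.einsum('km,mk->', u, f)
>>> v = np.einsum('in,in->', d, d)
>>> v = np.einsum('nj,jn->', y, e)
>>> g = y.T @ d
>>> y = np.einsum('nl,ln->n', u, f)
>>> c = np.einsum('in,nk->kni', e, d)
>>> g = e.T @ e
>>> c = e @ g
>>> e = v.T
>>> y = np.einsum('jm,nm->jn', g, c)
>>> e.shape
()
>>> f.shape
(2, 2)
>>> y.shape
(7, 13)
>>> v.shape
()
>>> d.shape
(7, 3)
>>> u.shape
(2, 2)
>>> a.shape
()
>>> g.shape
(7, 7)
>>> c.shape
(13, 7)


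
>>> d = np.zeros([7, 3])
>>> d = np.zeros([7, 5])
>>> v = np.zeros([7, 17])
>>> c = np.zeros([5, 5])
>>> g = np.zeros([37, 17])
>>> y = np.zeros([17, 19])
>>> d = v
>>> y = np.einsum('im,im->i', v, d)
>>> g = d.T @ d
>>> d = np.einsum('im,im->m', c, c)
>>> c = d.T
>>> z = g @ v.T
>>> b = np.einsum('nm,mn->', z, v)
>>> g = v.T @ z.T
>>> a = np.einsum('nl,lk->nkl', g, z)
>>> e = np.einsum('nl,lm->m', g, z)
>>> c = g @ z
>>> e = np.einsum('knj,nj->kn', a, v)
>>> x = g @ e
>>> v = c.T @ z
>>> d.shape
(5,)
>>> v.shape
(7, 7)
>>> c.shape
(17, 7)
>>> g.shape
(17, 17)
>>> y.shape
(7,)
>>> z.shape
(17, 7)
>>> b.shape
()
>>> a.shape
(17, 7, 17)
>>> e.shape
(17, 7)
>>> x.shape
(17, 7)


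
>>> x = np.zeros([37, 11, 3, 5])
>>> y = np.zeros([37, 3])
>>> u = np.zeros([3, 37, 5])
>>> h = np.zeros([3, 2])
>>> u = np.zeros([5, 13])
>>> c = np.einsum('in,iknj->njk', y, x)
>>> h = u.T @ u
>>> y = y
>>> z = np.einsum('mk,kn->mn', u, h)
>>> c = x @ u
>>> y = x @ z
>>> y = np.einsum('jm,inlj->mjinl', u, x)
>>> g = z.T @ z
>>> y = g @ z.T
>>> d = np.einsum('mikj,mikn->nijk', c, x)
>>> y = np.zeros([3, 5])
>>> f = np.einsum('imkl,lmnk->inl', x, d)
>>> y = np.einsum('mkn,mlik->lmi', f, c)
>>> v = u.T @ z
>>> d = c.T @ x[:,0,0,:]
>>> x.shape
(37, 11, 3, 5)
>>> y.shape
(11, 37, 3)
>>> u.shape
(5, 13)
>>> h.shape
(13, 13)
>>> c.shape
(37, 11, 3, 13)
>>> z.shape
(5, 13)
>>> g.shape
(13, 13)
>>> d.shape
(13, 3, 11, 5)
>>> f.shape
(37, 13, 5)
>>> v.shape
(13, 13)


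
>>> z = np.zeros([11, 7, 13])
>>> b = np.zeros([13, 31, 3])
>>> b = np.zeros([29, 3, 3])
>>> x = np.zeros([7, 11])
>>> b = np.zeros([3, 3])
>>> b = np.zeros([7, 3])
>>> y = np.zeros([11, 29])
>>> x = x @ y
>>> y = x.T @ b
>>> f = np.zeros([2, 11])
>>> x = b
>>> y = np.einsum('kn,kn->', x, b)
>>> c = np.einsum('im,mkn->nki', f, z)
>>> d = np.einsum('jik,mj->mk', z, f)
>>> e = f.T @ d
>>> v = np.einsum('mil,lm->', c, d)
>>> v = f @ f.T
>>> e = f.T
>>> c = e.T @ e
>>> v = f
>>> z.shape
(11, 7, 13)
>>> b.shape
(7, 3)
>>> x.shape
(7, 3)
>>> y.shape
()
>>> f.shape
(2, 11)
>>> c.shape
(2, 2)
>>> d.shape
(2, 13)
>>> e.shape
(11, 2)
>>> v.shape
(2, 11)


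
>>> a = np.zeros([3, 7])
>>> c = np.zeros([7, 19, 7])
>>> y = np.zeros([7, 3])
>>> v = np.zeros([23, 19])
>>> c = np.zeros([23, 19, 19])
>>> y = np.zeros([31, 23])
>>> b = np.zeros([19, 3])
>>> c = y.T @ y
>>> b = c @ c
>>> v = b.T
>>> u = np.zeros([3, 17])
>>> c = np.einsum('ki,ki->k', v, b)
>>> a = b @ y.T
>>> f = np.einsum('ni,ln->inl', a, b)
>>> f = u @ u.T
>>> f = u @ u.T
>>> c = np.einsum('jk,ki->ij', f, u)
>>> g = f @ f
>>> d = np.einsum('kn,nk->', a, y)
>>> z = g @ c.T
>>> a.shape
(23, 31)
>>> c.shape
(17, 3)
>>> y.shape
(31, 23)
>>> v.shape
(23, 23)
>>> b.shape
(23, 23)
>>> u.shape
(3, 17)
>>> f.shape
(3, 3)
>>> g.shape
(3, 3)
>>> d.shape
()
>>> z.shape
(3, 17)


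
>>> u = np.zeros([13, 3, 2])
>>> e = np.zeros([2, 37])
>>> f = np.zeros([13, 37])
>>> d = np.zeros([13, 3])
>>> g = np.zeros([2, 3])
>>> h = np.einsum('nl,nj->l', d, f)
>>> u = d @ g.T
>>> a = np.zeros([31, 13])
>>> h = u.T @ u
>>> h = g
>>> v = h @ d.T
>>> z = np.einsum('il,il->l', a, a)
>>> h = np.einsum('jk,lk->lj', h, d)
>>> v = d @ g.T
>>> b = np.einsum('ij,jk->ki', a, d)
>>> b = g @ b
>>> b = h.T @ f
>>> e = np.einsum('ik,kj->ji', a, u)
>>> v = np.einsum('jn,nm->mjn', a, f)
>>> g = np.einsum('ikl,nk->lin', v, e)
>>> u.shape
(13, 2)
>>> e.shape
(2, 31)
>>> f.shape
(13, 37)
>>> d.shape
(13, 3)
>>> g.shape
(13, 37, 2)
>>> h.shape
(13, 2)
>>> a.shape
(31, 13)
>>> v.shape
(37, 31, 13)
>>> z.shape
(13,)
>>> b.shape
(2, 37)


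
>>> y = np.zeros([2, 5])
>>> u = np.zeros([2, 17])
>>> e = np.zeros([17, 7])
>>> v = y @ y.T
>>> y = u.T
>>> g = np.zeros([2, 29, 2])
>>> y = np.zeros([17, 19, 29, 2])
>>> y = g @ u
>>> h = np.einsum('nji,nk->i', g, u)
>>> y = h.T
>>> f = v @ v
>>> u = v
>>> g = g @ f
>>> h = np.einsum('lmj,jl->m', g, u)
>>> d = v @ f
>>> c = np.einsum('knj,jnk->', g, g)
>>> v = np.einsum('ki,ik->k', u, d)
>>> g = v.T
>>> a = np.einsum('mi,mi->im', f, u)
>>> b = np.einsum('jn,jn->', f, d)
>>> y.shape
(2,)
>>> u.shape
(2, 2)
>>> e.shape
(17, 7)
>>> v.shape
(2,)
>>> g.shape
(2,)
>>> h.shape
(29,)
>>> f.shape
(2, 2)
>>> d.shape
(2, 2)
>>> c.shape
()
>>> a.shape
(2, 2)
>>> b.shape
()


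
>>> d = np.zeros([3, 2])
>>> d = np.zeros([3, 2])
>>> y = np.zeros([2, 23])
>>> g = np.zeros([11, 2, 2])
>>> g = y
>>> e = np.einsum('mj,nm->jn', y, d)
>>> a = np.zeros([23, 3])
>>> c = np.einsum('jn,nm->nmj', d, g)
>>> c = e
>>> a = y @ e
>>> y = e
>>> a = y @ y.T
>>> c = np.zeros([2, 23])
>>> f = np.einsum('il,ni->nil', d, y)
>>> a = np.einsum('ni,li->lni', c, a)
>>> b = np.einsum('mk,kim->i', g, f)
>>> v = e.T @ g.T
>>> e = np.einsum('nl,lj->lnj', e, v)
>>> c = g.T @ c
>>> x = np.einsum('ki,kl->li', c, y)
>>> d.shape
(3, 2)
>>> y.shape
(23, 3)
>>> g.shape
(2, 23)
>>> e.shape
(3, 23, 2)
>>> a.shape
(23, 2, 23)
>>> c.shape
(23, 23)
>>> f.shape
(23, 3, 2)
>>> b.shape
(3,)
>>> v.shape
(3, 2)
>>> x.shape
(3, 23)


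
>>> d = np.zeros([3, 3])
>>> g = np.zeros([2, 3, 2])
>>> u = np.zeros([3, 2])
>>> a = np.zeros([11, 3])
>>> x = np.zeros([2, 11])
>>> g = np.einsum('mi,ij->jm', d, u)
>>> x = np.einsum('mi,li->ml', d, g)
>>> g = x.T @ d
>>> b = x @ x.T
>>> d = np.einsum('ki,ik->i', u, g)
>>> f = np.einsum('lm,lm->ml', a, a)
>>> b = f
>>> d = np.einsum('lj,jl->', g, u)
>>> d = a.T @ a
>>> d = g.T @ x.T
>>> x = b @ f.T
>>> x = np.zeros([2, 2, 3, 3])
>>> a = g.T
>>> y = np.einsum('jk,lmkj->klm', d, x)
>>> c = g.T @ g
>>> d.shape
(3, 3)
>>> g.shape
(2, 3)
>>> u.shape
(3, 2)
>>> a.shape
(3, 2)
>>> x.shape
(2, 2, 3, 3)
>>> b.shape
(3, 11)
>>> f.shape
(3, 11)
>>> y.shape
(3, 2, 2)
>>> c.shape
(3, 3)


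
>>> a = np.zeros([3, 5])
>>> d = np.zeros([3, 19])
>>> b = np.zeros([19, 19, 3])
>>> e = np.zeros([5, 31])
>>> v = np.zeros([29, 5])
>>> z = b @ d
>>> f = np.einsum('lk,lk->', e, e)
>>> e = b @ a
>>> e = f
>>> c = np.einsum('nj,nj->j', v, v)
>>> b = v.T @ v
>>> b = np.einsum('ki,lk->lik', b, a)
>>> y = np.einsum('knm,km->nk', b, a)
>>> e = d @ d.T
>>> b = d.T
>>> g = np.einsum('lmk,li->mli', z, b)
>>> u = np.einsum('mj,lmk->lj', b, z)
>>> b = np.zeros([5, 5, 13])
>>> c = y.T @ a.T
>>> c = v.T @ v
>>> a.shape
(3, 5)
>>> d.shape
(3, 19)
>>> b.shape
(5, 5, 13)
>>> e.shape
(3, 3)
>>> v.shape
(29, 5)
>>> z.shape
(19, 19, 19)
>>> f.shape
()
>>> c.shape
(5, 5)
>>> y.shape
(5, 3)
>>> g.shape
(19, 19, 3)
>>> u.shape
(19, 3)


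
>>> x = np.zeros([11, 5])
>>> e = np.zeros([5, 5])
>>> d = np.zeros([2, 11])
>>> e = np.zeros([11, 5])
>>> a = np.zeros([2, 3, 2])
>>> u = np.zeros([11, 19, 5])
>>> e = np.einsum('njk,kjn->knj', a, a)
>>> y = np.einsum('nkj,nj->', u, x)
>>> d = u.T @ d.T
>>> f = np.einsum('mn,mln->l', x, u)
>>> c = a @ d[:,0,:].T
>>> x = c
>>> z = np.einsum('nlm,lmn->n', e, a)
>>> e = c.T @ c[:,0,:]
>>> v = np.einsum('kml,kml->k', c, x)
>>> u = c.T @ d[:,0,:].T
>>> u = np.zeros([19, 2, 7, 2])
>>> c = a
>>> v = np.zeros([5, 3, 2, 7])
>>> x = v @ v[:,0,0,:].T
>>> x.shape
(5, 3, 2, 5)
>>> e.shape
(5, 3, 5)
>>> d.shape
(5, 19, 2)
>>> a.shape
(2, 3, 2)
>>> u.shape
(19, 2, 7, 2)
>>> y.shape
()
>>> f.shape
(19,)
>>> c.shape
(2, 3, 2)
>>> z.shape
(2,)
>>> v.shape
(5, 3, 2, 7)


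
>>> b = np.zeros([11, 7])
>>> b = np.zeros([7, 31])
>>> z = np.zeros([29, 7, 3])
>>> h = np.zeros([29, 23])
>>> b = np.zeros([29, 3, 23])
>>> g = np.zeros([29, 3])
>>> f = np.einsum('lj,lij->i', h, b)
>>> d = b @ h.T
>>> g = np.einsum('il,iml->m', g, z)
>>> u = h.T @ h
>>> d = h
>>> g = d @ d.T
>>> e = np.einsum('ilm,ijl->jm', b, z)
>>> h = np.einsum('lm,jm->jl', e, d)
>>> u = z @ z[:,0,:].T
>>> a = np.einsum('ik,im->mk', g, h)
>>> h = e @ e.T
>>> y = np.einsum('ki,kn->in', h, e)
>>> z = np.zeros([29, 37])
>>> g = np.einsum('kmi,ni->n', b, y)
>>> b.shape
(29, 3, 23)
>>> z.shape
(29, 37)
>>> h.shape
(7, 7)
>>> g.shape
(7,)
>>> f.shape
(3,)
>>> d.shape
(29, 23)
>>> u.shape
(29, 7, 29)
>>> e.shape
(7, 23)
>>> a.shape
(7, 29)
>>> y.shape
(7, 23)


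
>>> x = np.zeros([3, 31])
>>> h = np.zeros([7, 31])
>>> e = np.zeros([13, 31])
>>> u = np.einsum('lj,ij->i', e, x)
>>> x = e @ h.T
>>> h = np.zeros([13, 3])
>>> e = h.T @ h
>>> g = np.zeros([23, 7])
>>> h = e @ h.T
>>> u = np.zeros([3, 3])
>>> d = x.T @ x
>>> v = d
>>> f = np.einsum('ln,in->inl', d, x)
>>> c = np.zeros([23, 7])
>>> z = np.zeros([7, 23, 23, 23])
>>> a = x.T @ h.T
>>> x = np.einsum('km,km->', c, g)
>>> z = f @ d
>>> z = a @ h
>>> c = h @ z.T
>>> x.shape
()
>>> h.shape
(3, 13)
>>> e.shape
(3, 3)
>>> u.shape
(3, 3)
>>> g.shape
(23, 7)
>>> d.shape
(7, 7)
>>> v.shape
(7, 7)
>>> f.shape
(13, 7, 7)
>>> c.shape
(3, 7)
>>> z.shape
(7, 13)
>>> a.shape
(7, 3)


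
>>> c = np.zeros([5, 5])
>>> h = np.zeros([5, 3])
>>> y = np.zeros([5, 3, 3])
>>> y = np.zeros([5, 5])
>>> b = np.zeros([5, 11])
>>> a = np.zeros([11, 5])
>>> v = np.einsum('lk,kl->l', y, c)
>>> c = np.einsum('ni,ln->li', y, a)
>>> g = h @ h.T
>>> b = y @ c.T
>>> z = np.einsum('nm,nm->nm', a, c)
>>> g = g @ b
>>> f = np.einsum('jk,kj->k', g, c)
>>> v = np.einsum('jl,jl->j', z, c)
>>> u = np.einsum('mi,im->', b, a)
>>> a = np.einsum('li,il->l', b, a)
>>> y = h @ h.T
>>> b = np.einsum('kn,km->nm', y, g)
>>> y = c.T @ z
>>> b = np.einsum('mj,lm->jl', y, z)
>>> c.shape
(11, 5)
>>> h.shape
(5, 3)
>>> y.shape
(5, 5)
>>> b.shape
(5, 11)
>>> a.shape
(5,)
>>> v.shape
(11,)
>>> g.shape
(5, 11)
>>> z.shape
(11, 5)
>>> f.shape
(11,)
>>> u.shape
()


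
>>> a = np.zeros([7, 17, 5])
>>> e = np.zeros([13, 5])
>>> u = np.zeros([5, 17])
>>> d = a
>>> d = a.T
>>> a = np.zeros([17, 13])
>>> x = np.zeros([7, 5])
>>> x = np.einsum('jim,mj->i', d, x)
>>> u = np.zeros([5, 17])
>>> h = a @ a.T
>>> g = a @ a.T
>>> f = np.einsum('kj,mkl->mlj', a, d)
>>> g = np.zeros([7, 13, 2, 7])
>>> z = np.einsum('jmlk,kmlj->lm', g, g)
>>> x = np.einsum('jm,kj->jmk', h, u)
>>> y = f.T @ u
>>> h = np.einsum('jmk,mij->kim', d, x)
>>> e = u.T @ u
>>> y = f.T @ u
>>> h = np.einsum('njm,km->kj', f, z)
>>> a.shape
(17, 13)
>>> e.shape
(17, 17)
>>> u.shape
(5, 17)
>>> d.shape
(5, 17, 7)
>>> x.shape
(17, 17, 5)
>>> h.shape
(2, 7)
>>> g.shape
(7, 13, 2, 7)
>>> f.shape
(5, 7, 13)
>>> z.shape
(2, 13)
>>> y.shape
(13, 7, 17)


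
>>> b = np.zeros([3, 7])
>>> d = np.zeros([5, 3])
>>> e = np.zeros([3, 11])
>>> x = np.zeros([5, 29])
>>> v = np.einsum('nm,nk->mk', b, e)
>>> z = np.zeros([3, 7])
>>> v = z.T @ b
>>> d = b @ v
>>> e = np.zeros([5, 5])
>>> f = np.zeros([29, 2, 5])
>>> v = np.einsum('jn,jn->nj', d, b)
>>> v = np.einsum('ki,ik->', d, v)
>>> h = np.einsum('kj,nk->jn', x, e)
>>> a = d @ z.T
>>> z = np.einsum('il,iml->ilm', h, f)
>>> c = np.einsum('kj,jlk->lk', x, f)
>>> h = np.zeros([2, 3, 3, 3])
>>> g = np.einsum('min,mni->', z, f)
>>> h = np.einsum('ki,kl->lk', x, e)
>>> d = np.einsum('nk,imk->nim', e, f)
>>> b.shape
(3, 7)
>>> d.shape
(5, 29, 2)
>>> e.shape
(5, 5)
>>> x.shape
(5, 29)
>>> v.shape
()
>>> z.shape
(29, 5, 2)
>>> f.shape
(29, 2, 5)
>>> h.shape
(5, 5)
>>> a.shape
(3, 3)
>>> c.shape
(2, 5)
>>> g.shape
()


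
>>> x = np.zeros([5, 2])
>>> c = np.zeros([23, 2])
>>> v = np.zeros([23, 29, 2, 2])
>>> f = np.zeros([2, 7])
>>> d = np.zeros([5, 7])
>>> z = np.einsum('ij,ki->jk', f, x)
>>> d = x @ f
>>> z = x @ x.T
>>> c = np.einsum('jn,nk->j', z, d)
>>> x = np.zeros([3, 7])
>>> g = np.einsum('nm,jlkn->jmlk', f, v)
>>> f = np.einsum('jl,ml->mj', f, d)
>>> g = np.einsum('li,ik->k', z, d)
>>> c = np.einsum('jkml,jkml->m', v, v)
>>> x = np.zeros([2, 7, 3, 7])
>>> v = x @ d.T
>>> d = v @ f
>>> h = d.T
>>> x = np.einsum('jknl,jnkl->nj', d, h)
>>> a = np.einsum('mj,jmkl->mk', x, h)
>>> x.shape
(3, 2)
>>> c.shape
(2,)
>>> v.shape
(2, 7, 3, 5)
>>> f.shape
(5, 2)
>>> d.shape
(2, 7, 3, 2)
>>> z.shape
(5, 5)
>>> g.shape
(7,)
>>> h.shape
(2, 3, 7, 2)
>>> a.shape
(3, 7)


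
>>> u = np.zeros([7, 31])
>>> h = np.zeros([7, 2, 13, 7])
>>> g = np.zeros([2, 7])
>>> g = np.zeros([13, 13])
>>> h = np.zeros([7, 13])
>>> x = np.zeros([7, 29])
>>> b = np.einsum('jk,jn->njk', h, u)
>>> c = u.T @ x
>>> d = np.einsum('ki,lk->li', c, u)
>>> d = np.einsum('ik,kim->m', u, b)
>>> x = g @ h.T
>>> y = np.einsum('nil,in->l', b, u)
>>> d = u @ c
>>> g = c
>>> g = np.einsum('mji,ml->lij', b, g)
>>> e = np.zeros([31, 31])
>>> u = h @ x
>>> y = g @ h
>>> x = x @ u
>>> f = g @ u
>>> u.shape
(7, 7)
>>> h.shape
(7, 13)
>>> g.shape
(29, 13, 7)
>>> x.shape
(13, 7)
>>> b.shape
(31, 7, 13)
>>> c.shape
(31, 29)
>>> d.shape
(7, 29)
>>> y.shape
(29, 13, 13)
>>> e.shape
(31, 31)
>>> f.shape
(29, 13, 7)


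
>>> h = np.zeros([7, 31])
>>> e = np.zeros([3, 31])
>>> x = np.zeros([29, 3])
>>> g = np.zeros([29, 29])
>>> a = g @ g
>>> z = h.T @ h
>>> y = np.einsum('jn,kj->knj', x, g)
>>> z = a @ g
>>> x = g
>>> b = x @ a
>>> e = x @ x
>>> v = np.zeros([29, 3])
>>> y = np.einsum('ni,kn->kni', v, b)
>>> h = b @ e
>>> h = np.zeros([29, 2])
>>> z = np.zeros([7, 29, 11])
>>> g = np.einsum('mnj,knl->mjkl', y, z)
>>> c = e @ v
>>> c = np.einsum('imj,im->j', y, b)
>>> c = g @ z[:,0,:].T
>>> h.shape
(29, 2)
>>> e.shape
(29, 29)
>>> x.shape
(29, 29)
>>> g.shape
(29, 3, 7, 11)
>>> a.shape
(29, 29)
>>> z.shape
(7, 29, 11)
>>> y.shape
(29, 29, 3)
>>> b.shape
(29, 29)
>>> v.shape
(29, 3)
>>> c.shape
(29, 3, 7, 7)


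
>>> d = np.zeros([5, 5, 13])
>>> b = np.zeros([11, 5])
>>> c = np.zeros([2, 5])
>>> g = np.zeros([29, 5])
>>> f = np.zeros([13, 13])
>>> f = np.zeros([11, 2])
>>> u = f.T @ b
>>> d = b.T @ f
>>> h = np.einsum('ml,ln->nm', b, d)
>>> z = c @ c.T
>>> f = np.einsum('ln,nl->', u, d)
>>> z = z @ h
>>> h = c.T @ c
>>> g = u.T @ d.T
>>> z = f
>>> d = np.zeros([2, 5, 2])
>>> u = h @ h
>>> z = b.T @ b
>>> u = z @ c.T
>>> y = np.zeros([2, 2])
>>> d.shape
(2, 5, 2)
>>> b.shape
(11, 5)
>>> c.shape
(2, 5)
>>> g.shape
(5, 5)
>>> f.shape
()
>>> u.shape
(5, 2)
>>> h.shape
(5, 5)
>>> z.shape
(5, 5)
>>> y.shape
(2, 2)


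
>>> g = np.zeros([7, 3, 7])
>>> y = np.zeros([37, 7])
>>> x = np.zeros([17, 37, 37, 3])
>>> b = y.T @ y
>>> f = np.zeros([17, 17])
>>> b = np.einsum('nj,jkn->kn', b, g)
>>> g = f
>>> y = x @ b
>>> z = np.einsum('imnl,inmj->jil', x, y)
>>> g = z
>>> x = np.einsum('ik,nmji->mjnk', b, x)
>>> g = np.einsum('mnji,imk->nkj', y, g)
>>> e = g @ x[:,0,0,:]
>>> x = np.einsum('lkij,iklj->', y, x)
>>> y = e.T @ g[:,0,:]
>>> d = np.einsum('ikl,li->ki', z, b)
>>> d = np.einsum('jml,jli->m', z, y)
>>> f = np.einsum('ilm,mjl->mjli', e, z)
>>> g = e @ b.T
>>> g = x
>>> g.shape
()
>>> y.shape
(7, 3, 37)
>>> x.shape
()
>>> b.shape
(3, 7)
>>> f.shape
(7, 17, 3, 37)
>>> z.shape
(7, 17, 3)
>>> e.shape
(37, 3, 7)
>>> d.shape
(17,)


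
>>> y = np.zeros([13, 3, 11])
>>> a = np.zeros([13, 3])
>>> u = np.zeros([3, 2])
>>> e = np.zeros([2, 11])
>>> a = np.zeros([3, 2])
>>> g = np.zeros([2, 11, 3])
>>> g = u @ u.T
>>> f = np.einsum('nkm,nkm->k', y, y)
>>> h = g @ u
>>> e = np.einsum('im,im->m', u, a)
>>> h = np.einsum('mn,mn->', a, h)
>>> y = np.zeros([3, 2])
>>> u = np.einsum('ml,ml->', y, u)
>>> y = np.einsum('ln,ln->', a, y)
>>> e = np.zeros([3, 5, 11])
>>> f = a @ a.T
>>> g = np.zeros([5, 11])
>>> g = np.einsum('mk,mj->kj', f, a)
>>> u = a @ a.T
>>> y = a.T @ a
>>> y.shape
(2, 2)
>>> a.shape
(3, 2)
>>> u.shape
(3, 3)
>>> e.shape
(3, 5, 11)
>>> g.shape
(3, 2)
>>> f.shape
(3, 3)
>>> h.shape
()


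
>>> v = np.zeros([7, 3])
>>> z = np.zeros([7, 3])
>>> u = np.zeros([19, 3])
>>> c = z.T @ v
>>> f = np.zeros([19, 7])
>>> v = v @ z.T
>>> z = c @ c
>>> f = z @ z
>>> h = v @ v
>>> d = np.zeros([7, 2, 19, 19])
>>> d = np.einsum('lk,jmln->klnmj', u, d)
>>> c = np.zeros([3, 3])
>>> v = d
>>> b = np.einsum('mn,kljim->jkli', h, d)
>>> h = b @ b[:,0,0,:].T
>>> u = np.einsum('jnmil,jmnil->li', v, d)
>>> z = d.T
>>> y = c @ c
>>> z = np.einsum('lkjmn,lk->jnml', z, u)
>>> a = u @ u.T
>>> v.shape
(3, 19, 19, 2, 7)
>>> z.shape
(19, 3, 19, 7)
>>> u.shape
(7, 2)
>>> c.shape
(3, 3)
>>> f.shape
(3, 3)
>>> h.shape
(19, 3, 19, 19)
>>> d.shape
(3, 19, 19, 2, 7)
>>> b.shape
(19, 3, 19, 2)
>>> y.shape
(3, 3)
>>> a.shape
(7, 7)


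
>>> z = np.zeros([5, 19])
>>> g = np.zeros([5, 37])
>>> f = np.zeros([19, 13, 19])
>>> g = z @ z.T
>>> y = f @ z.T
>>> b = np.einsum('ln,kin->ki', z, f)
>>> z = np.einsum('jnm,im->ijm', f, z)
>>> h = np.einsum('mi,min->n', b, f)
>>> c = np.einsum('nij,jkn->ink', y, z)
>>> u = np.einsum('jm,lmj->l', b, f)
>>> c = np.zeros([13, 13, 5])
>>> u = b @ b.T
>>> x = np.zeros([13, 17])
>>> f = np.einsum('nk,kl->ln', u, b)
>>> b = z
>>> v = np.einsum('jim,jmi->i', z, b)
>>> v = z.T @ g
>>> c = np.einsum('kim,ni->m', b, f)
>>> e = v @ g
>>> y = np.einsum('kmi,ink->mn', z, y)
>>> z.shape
(5, 19, 19)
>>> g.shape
(5, 5)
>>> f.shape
(13, 19)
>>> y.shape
(19, 13)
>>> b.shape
(5, 19, 19)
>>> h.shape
(19,)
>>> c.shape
(19,)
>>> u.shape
(19, 19)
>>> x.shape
(13, 17)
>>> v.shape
(19, 19, 5)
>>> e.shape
(19, 19, 5)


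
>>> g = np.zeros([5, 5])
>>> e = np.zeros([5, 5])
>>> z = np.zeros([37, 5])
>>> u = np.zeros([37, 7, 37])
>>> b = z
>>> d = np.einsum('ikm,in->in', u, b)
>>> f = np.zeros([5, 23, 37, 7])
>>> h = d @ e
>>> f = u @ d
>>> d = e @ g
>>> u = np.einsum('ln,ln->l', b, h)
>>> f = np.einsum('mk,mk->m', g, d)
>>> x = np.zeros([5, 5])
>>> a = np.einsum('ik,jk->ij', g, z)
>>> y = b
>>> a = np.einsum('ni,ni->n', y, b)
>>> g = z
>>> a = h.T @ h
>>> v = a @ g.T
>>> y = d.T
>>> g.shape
(37, 5)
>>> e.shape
(5, 5)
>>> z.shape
(37, 5)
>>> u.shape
(37,)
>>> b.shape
(37, 5)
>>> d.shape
(5, 5)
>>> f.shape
(5,)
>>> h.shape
(37, 5)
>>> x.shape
(5, 5)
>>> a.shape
(5, 5)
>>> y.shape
(5, 5)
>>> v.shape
(5, 37)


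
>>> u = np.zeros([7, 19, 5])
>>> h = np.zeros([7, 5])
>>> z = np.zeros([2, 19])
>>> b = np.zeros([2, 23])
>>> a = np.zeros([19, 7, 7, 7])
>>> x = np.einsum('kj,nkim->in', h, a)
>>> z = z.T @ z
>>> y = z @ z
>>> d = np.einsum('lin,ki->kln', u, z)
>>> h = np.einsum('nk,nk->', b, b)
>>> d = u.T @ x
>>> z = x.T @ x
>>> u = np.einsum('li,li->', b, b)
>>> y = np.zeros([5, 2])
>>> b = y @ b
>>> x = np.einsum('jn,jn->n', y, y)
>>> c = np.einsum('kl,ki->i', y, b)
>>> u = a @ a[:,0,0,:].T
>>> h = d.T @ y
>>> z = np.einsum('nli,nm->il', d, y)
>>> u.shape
(19, 7, 7, 19)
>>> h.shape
(19, 19, 2)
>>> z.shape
(19, 19)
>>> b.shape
(5, 23)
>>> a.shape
(19, 7, 7, 7)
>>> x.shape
(2,)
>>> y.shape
(5, 2)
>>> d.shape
(5, 19, 19)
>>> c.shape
(23,)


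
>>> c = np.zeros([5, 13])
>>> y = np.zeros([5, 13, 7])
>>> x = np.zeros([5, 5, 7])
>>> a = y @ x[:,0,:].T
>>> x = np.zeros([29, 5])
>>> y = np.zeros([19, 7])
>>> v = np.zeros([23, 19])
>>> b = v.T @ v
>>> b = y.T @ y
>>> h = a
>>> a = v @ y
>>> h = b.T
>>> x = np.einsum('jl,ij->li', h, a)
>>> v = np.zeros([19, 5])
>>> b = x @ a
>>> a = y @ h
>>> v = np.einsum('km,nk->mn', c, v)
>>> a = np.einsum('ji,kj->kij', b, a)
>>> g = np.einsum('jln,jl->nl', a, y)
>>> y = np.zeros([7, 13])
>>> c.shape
(5, 13)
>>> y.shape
(7, 13)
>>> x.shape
(7, 23)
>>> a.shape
(19, 7, 7)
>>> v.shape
(13, 19)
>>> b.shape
(7, 7)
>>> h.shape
(7, 7)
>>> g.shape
(7, 7)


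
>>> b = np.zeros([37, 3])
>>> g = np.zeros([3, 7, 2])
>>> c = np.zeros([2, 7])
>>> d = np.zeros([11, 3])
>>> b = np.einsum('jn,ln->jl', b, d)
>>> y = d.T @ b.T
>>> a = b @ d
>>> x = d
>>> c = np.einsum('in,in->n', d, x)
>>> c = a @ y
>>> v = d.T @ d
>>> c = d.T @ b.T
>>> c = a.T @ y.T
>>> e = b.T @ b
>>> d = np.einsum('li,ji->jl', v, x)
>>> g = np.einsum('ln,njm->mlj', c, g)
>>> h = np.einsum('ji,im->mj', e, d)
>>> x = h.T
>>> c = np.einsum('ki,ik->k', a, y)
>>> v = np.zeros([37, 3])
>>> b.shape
(37, 11)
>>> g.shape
(2, 3, 7)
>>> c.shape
(37,)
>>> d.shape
(11, 3)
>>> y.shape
(3, 37)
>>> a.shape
(37, 3)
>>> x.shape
(11, 3)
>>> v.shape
(37, 3)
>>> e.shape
(11, 11)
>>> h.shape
(3, 11)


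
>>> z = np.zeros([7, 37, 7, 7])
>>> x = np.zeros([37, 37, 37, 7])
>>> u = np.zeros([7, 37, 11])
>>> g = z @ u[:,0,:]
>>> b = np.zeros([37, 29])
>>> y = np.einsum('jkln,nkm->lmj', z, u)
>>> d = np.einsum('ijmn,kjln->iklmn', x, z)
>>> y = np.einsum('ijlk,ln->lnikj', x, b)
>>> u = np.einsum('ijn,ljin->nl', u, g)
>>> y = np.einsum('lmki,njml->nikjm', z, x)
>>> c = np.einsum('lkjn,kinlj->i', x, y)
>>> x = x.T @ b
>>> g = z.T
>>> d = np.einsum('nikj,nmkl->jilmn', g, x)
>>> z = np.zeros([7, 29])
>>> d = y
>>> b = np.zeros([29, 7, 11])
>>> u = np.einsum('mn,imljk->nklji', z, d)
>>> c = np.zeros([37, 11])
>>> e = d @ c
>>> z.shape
(7, 29)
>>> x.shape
(7, 37, 37, 29)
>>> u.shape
(29, 37, 7, 37, 37)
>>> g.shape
(7, 7, 37, 7)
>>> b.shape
(29, 7, 11)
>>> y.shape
(37, 7, 7, 37, 37)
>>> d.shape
(37, 7, 7, 37, 37)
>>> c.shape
(37, 11)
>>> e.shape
(37, 7, 7, 37, 11)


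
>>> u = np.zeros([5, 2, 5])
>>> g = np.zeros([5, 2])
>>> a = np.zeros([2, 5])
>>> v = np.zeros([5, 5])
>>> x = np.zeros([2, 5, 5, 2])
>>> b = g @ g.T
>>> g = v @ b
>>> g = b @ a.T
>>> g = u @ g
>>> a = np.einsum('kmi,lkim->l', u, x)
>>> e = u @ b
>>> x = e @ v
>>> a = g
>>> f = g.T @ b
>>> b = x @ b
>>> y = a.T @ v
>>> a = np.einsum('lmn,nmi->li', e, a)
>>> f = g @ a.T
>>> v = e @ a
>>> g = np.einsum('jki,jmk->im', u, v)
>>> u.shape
(5, 2, 5)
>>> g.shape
(5, 2)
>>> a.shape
(5, 2)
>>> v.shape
(5, 2, 2)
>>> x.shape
(5, 2, 5)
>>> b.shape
(5, 2, 5)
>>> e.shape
(5, 2, 5)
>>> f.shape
(5, 2, 5)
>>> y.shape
(2, 2, 5)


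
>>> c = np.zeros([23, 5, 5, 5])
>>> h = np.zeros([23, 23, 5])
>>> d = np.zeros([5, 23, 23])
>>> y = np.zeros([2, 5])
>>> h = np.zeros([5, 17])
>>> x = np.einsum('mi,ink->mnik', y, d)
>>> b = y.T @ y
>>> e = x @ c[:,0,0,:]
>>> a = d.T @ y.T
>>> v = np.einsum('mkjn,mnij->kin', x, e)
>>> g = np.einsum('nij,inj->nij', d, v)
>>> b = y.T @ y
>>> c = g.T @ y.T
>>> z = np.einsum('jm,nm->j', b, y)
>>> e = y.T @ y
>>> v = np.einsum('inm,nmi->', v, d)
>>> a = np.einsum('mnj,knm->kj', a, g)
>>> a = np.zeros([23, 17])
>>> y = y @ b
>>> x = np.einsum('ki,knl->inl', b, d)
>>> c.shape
(23, 23, 2)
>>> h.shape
(5, 17)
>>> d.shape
(5, 23, 23)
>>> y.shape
(2, 5)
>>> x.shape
(5, 23, 23)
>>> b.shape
(5, 5)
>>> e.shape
(5, 5)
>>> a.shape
(23, 17)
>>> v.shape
()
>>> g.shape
(5, 23, 23)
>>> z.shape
(5,)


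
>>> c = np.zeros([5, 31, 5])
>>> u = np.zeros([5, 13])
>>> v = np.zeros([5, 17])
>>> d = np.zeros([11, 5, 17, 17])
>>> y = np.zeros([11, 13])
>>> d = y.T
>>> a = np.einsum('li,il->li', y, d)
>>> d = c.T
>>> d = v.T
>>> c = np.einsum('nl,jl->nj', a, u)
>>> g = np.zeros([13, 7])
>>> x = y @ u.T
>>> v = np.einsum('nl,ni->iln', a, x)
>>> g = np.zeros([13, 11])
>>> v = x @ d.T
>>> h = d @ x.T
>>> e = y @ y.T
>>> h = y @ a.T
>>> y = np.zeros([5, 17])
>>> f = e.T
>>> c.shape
(11, 5)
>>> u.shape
(5, 13)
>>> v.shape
(11, 17)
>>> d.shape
(17, 5)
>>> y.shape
(5, 17)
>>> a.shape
(11, 13)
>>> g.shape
(13, 11)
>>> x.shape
(11, 5)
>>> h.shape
(11, 11)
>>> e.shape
(11, 11)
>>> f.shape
(11, 11)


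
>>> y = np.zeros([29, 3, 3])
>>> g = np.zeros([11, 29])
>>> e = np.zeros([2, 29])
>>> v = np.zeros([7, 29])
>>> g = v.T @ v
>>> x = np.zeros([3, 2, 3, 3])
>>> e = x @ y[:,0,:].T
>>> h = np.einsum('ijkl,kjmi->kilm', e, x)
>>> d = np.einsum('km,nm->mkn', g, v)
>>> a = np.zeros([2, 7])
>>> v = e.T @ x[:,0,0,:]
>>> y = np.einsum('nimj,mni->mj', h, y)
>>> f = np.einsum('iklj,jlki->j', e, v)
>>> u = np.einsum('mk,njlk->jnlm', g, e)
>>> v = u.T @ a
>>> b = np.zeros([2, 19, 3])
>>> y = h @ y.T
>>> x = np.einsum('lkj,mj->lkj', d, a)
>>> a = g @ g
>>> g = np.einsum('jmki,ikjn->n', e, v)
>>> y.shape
(3, 3, 29, 29)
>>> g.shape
(7,)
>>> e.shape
(3, 2, 3, 29)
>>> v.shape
(29, 3, 3, 7)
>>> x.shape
(29, 29, 7)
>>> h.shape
(3, 3, 29, 3)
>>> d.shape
(29, 29, 7)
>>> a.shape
(29, 29)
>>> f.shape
(29,)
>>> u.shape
(2, 3, 3, 29)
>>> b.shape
(2, 19, 3)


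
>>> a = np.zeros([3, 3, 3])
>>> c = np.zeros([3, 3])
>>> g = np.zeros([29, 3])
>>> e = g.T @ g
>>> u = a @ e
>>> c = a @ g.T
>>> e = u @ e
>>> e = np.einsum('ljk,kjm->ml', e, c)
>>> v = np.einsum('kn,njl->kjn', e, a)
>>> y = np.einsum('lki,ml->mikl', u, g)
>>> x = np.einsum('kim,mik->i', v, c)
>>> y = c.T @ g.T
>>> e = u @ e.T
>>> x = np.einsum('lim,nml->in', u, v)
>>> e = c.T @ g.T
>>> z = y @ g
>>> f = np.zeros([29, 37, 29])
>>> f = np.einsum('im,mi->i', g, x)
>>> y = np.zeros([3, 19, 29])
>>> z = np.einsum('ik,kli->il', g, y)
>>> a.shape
(3, 3, 3)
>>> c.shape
(3, 3, 29)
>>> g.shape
(29, 3)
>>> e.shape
(29, 3, 29)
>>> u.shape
(3, 3, 3)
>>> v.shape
(29, 3, 3)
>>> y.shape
(3, 19, 29)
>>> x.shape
(3, 29)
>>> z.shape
(29, 19)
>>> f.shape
(29,)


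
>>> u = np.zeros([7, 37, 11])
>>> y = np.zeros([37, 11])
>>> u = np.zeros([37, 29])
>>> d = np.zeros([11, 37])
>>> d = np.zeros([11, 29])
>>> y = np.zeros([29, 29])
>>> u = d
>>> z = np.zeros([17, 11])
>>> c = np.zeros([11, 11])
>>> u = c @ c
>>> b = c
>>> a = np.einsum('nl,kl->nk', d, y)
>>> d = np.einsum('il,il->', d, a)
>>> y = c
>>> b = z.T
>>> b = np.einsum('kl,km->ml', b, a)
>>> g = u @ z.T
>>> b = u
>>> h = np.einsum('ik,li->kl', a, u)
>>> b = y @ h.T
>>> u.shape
(11, 11)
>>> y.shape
(11, 11)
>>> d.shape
()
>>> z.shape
(17, 11)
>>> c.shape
(11, 11)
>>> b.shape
(11, 29)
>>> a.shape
(11, 29)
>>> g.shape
(11, 17)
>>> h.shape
(29, 11)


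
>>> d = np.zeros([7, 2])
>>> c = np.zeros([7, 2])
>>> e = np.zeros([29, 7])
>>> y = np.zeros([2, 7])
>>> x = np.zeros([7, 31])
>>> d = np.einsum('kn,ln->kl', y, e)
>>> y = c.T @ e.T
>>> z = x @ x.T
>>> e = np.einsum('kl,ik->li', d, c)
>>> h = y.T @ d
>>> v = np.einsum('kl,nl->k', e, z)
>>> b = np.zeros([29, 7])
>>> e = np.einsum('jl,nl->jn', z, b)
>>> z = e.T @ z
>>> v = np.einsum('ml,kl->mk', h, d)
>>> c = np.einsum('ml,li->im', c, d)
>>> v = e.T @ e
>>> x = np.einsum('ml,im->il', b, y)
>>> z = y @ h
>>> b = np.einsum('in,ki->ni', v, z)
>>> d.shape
(2, 29)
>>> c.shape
(29, 7)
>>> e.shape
(7, 29)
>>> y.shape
(2, 29)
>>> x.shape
(2, 7)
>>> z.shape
(2, 29)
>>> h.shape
(29, 29)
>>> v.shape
(29, 29)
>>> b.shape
(29, 29)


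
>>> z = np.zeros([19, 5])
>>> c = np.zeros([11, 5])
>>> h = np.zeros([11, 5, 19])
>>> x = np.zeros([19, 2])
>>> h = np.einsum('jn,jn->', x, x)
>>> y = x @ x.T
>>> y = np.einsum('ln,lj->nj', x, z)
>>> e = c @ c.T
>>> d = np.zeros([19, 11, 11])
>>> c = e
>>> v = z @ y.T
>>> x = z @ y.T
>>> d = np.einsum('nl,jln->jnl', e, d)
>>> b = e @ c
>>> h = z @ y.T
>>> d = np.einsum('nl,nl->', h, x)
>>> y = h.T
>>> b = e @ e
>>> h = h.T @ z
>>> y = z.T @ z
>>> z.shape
(19, 5)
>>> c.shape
(11, 11)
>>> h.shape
(2, 5)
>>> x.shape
(19, 2)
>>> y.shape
(5, 5)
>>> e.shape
(11, 11)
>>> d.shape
()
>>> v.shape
(19, 2)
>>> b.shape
(11, 11)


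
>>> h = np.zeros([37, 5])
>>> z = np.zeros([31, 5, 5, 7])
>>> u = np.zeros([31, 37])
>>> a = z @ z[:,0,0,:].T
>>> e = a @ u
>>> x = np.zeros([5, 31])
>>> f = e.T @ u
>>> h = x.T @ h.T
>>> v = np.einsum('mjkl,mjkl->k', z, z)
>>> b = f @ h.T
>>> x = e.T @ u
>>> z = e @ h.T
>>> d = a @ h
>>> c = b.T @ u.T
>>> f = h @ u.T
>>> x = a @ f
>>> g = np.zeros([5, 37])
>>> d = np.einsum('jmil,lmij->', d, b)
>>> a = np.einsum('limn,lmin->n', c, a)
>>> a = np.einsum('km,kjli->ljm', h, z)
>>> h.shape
(31, 37)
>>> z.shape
(31, 5, 5, 31)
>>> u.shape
(31, 37)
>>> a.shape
(5, 5, 37)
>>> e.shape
(31, 5, 5, 37)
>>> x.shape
(31, 5, 5, 31)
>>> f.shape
(31, 31)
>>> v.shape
(5,)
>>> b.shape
(37, 5, 5, 31)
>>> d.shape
()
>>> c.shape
(31, 5, 5, 31)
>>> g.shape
(5, 37)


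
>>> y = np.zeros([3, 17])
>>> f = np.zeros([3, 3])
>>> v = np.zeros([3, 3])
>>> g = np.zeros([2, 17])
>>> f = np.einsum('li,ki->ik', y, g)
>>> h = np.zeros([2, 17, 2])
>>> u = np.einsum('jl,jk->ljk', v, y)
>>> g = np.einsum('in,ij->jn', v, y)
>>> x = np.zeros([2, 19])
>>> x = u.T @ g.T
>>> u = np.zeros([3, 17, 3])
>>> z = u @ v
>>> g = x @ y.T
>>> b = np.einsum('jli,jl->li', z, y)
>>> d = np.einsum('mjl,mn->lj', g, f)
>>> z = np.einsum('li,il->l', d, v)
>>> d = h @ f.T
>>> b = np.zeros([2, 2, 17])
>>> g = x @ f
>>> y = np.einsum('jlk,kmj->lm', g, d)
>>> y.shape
(3, 17)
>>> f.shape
(17, 2)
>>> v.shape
(3, 3)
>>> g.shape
(17, 3, 2)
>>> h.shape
(2, 17, 2)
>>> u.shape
(3, 17, 3)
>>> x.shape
(17, 3, 17)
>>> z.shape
(3,)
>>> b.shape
(2, 2, 17)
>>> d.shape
(2, 17, 17)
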